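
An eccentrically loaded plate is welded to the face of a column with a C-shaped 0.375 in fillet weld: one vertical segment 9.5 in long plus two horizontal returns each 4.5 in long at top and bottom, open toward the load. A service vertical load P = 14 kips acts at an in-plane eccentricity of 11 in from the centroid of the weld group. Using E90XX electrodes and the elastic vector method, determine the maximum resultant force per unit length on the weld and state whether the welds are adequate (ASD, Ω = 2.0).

E90XX → F_EXX = 90 ksi.
Total weld length L_w = 18.5 in. Treat welds as unit-width lines.
Centroid: x̄ = 2×4.5×2.25 / 18.5 = 1.095 in from the vertical weld.
Polar moment about centroid: J = I_x + I_y = [9.5³/12 + 2×4.5×4.75²] + [9.5×1.095² + 2(4.5³/12 + 4.5×1.155²)] = 313.1 in³.
Direct shear f_v = P/L_w = 14 / 18.5 = 0.7568 kip/in (vertical).
Torsion M = P·e = 14 × 11 = 154 kip·in.
Critical point at (x, y) = (3.405, 4.75) from centroid. f_tx = M·y/J = 2.336 kip/in; f_ty = M·x/J = 1.675 kip/in.
Resultant f_max = √[f_tx² + (f_v + f_ty)²] = √[2.336² + (0.7568 + 1.675)²] = 3.372 kip/in.
Capacity per unit length: r_n/Ω = (1/2.0) × 0.6 × 90 × (0.707 × 0.375) = 7.158 kip/in.
3.372 ≤ 7.158 → adequate.

f_max ≈ 3.37 kip/in; adequate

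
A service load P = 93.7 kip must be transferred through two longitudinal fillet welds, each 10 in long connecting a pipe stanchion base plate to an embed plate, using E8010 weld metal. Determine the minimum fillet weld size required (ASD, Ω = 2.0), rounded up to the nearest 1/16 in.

w = 5/16 in

E80XX → F_EXX = 80 ksi.
Total weld length L = 20 in.
Required throat t_e = P × Ω / (0.6 F_EXX × L) = 93.7 × 2.0 / (0.6 × 80 × 20) = 0.1952 in.
Required leg w = t_e / 0.707 = 0.2761 in → use 5/16 in.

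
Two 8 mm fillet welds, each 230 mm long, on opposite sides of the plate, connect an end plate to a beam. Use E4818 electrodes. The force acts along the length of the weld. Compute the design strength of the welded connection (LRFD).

φR_n ≈ 562 kN

E48XX → F_EXX = 480 MPa.
Effective throat t_e = 0.707 × 8 = 5.656 mm.
Total length L = 460 mm; A_we = 5.656 × 460 = 2602 mm².
F_nw = 0.6 F_EXX = 0.6 × 480 = 288 MPa.
φR_n = 0.75 × 288 × 2602 × 10⁻³ = 562 kN.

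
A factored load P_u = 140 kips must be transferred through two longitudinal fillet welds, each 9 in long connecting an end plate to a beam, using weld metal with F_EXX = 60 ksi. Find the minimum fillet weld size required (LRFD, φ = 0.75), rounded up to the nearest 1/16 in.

Total weld length L = 18 in.
Required throat t_e = P_u / (φ × 0.6 F_EXX × L) = 140 / (0.75 × 0.6 × 60 × 18) = 0.2881 in.
Required leg w = t_e / 0.707 = 0.4074 in → use 7/16 in.

w = 7/16 in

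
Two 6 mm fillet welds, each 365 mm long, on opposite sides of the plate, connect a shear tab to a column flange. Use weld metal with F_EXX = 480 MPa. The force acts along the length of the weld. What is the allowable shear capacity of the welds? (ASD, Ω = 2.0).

R_n/Ω ≈ 446 kN

Effective throat t_e = 0.707 × 6 = 4.242 mm.
Total length L = 730 mm; A_we = 4.242 × 730 = 3097 mm².
F_nw = 0.6 F_EXX = 0.6 × 480 = 288 MPa.
R_n = 288 × 3097 × 10⁻³ = 891.8 kN; R_n/Ω = 891.8/2.0 = 445.9 kN.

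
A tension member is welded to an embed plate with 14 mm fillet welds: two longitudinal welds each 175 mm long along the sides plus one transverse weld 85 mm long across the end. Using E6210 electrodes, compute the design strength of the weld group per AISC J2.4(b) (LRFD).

φR_n ≈ 1200 kN

E62XX → F_EXX = 620 MPa.
t_e = 0.707 × 14 = 9.898 mm.
R_nwl = 0.6 × 620 × 9.898 × 350 × 10⁻³ = 1289 kN (longitudinal, 2 welds).
R_nwt = 0.6 × 620 × 9.898 × 85 × 10⁻³ = 313 kN (transverse, base value).
(i) R_nwl + R_nwt = 1602 kN; (ii) 0.85 R_nwl + 1.5 R_nwt = 1565 kN.
R_n = max = 1602 kN [governs: (i)]; φR_n = 1201 kN.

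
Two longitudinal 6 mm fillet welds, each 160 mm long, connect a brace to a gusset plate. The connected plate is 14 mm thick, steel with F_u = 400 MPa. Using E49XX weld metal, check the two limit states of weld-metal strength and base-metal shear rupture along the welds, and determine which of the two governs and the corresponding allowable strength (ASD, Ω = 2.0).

R_n/Ω ≈ 200 kN (weld metal governs)

E49XX → F_EXX = 490 MPa.
t_e = 0.707 × 6 = 4.242 mm; L = 320 mm.
Weld metal: R_n/Ω = (1/2.0) × 0.6 × 490 × 4.242 × 320 × 10⁻³ = 199.5 kN.
Base metal (shear rupture): R_n/Ω = (1/2.0) × 0.6 × 400 × 14 × 320 × 10⁻³ = 537.6 kN.
Governing: weld metal.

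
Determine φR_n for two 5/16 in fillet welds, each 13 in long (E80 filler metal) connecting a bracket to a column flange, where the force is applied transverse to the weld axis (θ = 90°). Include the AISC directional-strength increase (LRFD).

φR_n ≈ 310 kip

E80XX → F_EXX = 80 ksi.
t_e = 0.707 × 0.3125 = 0.2209 in; A_we = 0.2209 × 26 = 5.744 in².
Directional factor: 1.0 + 0.5 sin^1.5(90°) = 1.5.
F_nw = 0.6 × 80 × 1.5 = 72 ksi.
φR_n = 0.75 × 72 × 5.744 = 310.2 kip.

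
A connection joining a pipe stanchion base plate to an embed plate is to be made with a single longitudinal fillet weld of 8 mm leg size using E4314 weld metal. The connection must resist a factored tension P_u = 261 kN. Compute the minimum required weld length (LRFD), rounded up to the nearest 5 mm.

L = 240 mm

E43XX → F_EXX = 430 MPa.
Throat t_e = 0.707 × 8 = 5.656 mm.
φr_n = 0.75 × 0.6 × 430 × 5.656 × 10⁻³ = 1.094 kN/mm.
L_req = P_u / φr_n = 261 / 1.094 = 238.5 mm total.
Round up → use L = 240 mm.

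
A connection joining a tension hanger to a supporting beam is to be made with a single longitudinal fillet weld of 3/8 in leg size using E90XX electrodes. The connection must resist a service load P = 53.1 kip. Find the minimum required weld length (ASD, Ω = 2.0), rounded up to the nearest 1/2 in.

E90XX → F_EXX = 90 ksi.
Throat t_e = 0.707 × 0.375 = 0.2651 in.
r_n/Ω = (0.6 × 90 × 0.2651) / 2.0 = 7.158 kip/in.
L_req = P / (r_n/Ω) = 53.1 / 7.158 = 7.418 in total.
Round up → use L = 7.5 in.

L = 7.5 in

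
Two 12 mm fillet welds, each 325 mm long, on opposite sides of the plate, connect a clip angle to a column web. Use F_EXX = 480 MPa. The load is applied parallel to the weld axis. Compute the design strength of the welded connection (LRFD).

Effective throat t_e = 0.707 × 12 = 8.484 mm.
Total length L = 650 mm; A_we = 8.484 × 650 = 5515 mm².
F_nw = 0.6 F_EXX = 0.6 × 480 = 288 MPa.
φR_n = 0.75 × 288 × 5515 × 10⁻³ = 1191 kN.

φR_n ≈ 1190 kN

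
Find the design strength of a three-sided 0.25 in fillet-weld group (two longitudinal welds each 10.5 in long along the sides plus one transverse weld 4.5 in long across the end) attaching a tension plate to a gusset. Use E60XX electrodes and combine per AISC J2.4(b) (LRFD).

φR_n ≈ 122 kip

E60XX → F_EXX = 60 ksi.
t_e = 0.707 × 0.25 = 0.1767 in.
R_nwl = 0.6 × 60 × 0.1767 × 21 = 133.6 kip (longitudinal, 2 welds).
R_nwt = 0.6 × 60 × 0.1767 × 4.5 = 28.63 kip (transverse, base value).
(i) R_nwl + R_nwt = 162.3 kip; (ii) 0.85 R_nwl + 1.5 R_nwt = 156.5 kip.
R_n = max = 162.3 kip [governs: (i)]; φR_n = 121.7 kip.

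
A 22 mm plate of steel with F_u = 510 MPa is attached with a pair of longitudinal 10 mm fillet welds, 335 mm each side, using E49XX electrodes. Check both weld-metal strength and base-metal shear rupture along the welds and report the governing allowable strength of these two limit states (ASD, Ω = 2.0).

R_n/Ω ≈ 696 kN (weld metal governs)

E49XX → F_EXX = 490 MPa.
t_e = 0.707 × 10 = 7.07 mm; L = 670 mm.
Weld metal: R_n/Ω = (1/2.0) × 0.6 × 490 × 7.07 × 670 × 10⁻³ = 696.3 kN.
Base metal (shear rupture): R_n/Ω = (1/2.0) × 0.6 × 510 × 22 × 670 × 10⁻³ = 2255 kN.
Governing: weld metal.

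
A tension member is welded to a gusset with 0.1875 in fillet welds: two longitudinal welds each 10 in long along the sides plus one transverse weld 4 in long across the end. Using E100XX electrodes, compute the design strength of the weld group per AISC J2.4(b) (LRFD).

φR_n ≈ 143 kip

E100XX → F_EXX = 100 ksi.
t_e = 0.707 × 0.1875 = 0.1326 in.
R_nwl = 0.6 × 100 × 0.1326 × 20 = 159.1 kip (longitudinal, 2 welds).
R_nwt = 0.6 × 100 × 0.1326 × 4 = 31.82 kip (transverse, base value).
(i) R_nwl + R_nwt = 190.9 kip; (ii) 0.85 R_nwl + 1.5 R_nwt = 182.9 kip.
R_n = max = 190.9 kip [governs: (i)]; φR_n = 143.2 kip.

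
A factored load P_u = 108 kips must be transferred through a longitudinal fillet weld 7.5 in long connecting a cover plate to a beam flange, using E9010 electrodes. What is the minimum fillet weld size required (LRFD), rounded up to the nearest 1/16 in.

w = 9/16 in

E90XX → F_EXX = 90 ksi.
Total weld length L = 7.5 in.
Required throat t_e = P_u / (φ × 0.6 F_EXX × L) = 108 / (0.75 × 0.6 × 90 × 7.5) = 0.3556 in.
Required leg w = t_e / 0.707 = 0.5029 in → use 9/16 in.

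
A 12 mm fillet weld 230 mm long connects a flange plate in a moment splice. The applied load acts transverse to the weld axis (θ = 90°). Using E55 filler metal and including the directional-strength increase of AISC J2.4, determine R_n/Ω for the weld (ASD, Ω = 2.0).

E55XX → F_EXX = 550 MPa.
t_e = 0.707 × 12 = 8.484 mm; A_we = 8.484 × 230 = 1951 mm².
Directional factor: 1.0 + 0.5 sin^1.5(90°) = 1.5.
F_nw = 0.6 × 550 × 1.5 = 495 MPa.
R_n/Ω = (495 × 1951) / 2.0 × 10⁻³ = 483 kN.

R_n/Ω ≈ 483 kN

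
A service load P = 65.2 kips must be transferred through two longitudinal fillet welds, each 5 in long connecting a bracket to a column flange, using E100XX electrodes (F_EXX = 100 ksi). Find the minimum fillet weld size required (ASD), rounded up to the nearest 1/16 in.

w = 5/16 in

Total weld length L = 10 in.
Required throat t_e = P × Ω / (0.6 F_EXX × L) = 65.2 × 2.0 / (0.6 × 100 × 10) = 0.2173 in.
Required leg w = t_e / 0.707 = 0.3074 in → use 5/16 in.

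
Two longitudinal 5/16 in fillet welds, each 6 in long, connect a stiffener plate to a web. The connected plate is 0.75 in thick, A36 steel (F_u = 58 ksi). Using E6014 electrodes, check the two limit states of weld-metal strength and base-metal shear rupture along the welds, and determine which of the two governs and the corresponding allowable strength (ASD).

R_n/Ω ≈ 47.7 kip (weld metal governs)

E60XX → F_EXX = 60 ksi.
t_e = 0.707 × 0.3125 = 0.2209 in; L = 12 in.
Weld metal: R_n/Ω = (1/2.0) × 0.6 × 60 × 0.2209 × 12 = 47.72 kip.
Base metal (shear rupture): R_n/Ω = (1/2.0) × 0.6 × 58 × 0.75 × 12 = 156.6 kip.
Governing: weld metal.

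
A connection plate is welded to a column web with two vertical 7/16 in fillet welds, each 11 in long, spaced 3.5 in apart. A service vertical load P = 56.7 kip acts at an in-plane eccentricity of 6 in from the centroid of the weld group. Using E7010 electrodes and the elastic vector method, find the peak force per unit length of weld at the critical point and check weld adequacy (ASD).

f_max ≈ 7.96 kip/in; NOT adequate

E70XX → F_EXX = 70 ksi.
Total weld length L_w = 22 in. Treat welds as unit-width lines.
Polar moment about centroid: J = 2[d³/12 + d(b/2)²] = 2[11³/12 + 11×1.75²] = 289.2 in³.
Direct shear f_v = P/L_w = 56.7 / 22 = 2.577 kip/in (vertical).
Torsion M = P·e = 56.7 × 6 = 340.2 kip·in.
Critical point at (x, y) = (1.75, 5.5) from centroid. f_tx = M·y/J = 6.47 kip/in; f_ty = M·x/J = 2.059 kip/in.
Resultant f_max = √[f_tx² + (f_v + f_ty)²] = √[6.47² + (2.577 + 2.059)²] = 7.959 kip/in.
Capacity per unit length: r_n/Ω = (1/2.0) × 0.6 × 70 × (0.707 × 0.4375) = 6.496 kip/in.
7.959 > 6.496 → NOT adequate.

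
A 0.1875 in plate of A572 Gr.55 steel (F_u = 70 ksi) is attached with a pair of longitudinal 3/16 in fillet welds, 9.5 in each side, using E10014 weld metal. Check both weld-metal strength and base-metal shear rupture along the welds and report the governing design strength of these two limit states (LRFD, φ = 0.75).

E100XX → F_EXX = 100 ksi.
t_e = 0.707 × 0.1875 = 0.1326 in; L = 19 in.
Weld metal: φR_n = 0.75 × 0.6 × 100 × 0.1326 × 19 = 113.3 kip.
Base metal (shear rupture): φR_n = 0.75 × 0.6 × 70 × 0.1875 × 19 = 112.2 kip.
Governing: base-metal shear rupture.

φR_n ≈ 112 kip (base-metal shear rupture governs)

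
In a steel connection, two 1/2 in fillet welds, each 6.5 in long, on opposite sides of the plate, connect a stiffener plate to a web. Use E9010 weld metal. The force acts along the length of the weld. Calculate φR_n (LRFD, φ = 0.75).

φR_n ≈ 186 kips

E90XX → F_EXX = 90 ksi.
Effective throat t_e = 0.707 × 0.5 = 0.3535 in.
Total length L = 13 in; A_we = 0.3535 × 13 = 4.595 in².
F_nw = 0.6 F_EXX = 0.6 × 90 = 54 ksi.
φR_n = 0.75 × 54 × 4.595 = 186.1 kips.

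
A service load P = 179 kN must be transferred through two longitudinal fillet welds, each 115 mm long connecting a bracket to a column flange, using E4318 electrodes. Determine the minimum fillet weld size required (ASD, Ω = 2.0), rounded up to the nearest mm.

E43XX → F_EXX = 430 MPa.
Total weld length L = 230 mm.
Required throat t_e = P × Ω / (0.6 F_EXX × L) = 179 × 2.0 / (0.6 × 430 × 230 × 10⁻³) = 6.033 mm.
Required leg w = t_e / 0.707 = 8.533 mm → use 9 mm.

w = 9 mm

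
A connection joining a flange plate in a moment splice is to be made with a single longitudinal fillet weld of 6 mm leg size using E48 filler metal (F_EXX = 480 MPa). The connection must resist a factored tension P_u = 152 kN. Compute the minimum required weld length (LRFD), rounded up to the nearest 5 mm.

L = 170 mm

Throat t_e = 0.707 × 6 = 4.242 mm.
φr_n = 0.75 × 0.6 × 480 × 4.242 × 10⁻³ = 0.9163 kN/mm.
L_req = P_u / φr_n = 152 / 0.9163 = 165.9 mm total.
Round up → use L = 170 mm.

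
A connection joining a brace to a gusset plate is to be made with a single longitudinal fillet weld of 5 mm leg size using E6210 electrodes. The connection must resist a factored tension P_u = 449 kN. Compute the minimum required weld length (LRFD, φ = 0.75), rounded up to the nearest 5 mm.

E62XX → F_EXX = 620 MPa.
Throat t_e = 0.707 × 5 = 3.535 mm.
φr_n = 0.75 × 0.6 × 620 × 3.535 × 10⁻³ = 0.9863 kN/mm.
L_req = P_u / φr_n = 449 / 0.9863 = 455.3 mm total.
Round up → use L = 460 mm.

L = 460 mm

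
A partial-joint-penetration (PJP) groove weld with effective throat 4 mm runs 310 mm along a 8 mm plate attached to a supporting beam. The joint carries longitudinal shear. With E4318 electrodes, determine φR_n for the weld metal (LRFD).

φR_n ≈ 240 kN

E43XX → F_EXX = 430 MPa.
Effective throat (given) t_e = 4 mm.
A_we = 4 × 310 = 1240 mm².
F_nw = 0.6 F_EXX = 258 MPa.
φR_n = 0.75 × 258 × 1240 × 10⁻³ = 239.9 kN.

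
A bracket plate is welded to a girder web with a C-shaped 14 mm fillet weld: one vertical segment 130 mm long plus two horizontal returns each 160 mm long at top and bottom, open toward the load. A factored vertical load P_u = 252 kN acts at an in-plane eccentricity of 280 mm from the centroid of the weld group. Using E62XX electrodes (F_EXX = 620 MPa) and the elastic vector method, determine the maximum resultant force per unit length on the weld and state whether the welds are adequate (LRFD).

f_max ≈ 3550 N/mm; NOT adequate

Total weld length L_w = 450 mm. Treat welds as unit-width lines.
Centroid: x̄ = 2×160×80 / 450 = 56.89 mm from the vertical weld.
Polar moment about centroid: J = I_x + I_y = [130³/12 + 2×160×65²] + [130×56.89² + 2(160³/12 + 160×23.11²)] = 2809000 mm³.
Direct shear f_v = P/L_w = 252×10³ / 450 = 560 N/mm (vertical).
Torsion M = P·e = 252×10³ × 280 = 70560000 N·mm.
Critical point at (x, y) = (103.1, 65) from centroid. f_tx = M·y/J = 1633 N/mm; f_ty = M·x/J = 2590 N/mm.
Resultant f_max = √[f_tx² + (f_v + f_ty)²] = √[1633² + (560 + 2590)²] = 3548 N/mm.
Capacity per unit length: φr_n = 0.75 × 0.6 × 620 × (0.707 × 14) = 2762 N/mm.
3548 > 2762 → NOT adequate.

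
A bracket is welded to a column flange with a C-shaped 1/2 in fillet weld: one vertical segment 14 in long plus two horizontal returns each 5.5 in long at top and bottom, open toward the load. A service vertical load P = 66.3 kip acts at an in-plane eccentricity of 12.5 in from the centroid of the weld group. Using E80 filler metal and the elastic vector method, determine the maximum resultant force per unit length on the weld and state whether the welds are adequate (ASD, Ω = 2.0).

E80XX → F_EXX = 80 ksi.
Total weld length L_w = 25 in. Treat welds as unit-width lines.
Centroid: x̄ = 2×5.5×2.75 / 25 = 1.21 in from the vertical weld.
Polar moment about centroid: J = I_x + I_y = [14³/12 + 2×5.5×7²] + [14×1.21² + 2(5.5³/12 + 5.5×1.54²)] = 842 in³.
Direct shear f_v = P/L_w = 66.3 / 25 = 2.652 kip/in (vertical).
Torsion M = P·e = 66.3 × 12.5 = 828.75 kip·in.
Critical point at (x, y) = (4.29, 7) from centroid. f_tx = M·y/J = 6.89 kip/in; f_ty = M·x/J = 4.223 kip/in.
Resultant f_max = √[f_tx² + (f_v + f_ty)²] = √[6.89² + (2.652 + 4.223)²] = 9.733 kip/in.
Capacity per unit length: r_n/Ω = (1/2.0) × 0.6 × 80 × (0.707 × 0.5) = 8.484 kip/in.
9.733 > 8.484 → NOT adequate.

f_max ≈ 9.73 kip/in; NOT adequate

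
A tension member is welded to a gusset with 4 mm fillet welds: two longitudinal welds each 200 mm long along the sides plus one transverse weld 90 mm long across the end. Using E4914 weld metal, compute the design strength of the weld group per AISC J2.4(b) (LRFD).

φR_n ≈ 306 kN

E49XX → F_EXX = 490 MPa.
t_e = 0.707 × 4 = 2.828 mm.
R_nwl = 0.6 × 490 × 2.828 × 400 × 10⁻³ = 332.6 kN (longitudinal, 2 welds).
R_nwt = 0.6 × 490 × 2.828 × 90 × 10⁻³ = 74.83 kN (transverse, base value).
(i) R_nwl + R_nwt = 407.4 kN; (ii) 0.85 R_nwl + 1.5 R_nwt = 394.9 kN.
R_n = max = 407.4 kN [governs: (i)]; φR_n = 305.6 kN.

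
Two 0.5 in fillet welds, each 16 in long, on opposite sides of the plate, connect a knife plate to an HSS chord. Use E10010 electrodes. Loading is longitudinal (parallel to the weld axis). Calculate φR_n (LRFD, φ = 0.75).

φR_n ≈ 509 kip

E100XX → F_EXX = 100 ksi.
Effective throat t_e = 0.707 × 0.5 = 0.3535 in.
Total length L = 32 in; A_we = 0.3535 × 32 = 11.31 in².
F_nw = 0.6 F_EXX = 0.6 × 100 = 60 ksi.
φR_n = 0.75 × 60 × 11.31 = 509 kip.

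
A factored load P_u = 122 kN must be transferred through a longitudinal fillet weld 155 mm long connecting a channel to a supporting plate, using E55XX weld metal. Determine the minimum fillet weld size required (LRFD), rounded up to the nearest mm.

E55XX → F_EXX = 550 MPa.
Total weld length L = 155 mm.
Required throat t_e = P_u / (φ × 0.6 F_EXX × L) = 122 / (0.75 × 0.6 × 550 × 155 × 10⁻³) = 3.18 mm.
Required leg w = t_e / 0.707 = 4.498 mm → use 5 mm.

w = 5 mm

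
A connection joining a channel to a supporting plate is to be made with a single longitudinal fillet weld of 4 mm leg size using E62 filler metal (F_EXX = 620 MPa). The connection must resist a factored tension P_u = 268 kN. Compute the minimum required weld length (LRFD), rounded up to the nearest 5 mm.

Throat t_e = 0.707 × 4 = 2.828 mm.
φr_n = 0.75 × 0.6 × 620 × 2.828 × 10⁻³ = 0.789 kN/mm.
L_req = P_u / φr_n = 268 / 0.789 = 339.7 mm total.
Round up → use L = 340 mm.

L = 340 mm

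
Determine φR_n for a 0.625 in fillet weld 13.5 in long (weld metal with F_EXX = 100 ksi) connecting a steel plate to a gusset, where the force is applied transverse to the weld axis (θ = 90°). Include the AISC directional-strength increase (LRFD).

t_e = 0.707 × 0.625 = 0.4419 in; A_we = 0.4419 × 13.5 = 5.965 in².
Directional factor: 1.0 + 0.5 sin^1.5(90°) = 1.5.
F_nw = 0.6 × 100 × 1.5 = 90 ksi.
φR_n = 0.75 × 90 × 5.965 = 402.7 kip.

φR_n ≈ 403 kip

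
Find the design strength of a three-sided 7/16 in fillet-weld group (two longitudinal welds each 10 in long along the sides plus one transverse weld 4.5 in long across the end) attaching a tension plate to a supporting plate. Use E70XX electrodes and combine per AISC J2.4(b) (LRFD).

E70XX → F_EXX = 70 ksi.
t_e = 0.707 × 0.4375 = 0.3093 in.
R_nwl = 0.6 × 70 × 0.3093 × 20 = 259.8 kip (longitudinal, 2 welds).
R_nwt = 0.6 × 70 × 0.3093 × 4.5 = 58.46 kip (transverse, base value).
(i) R_nwl + R_nwt = 318.3 kip; (ii) 0.85 R_nwl + 1.5 R_nwt = 308.5 kip.
R_n = max = 318.3 kip [governs: (i)]; φR_n = 238.7 kip.

φR_n ≈ 239 kip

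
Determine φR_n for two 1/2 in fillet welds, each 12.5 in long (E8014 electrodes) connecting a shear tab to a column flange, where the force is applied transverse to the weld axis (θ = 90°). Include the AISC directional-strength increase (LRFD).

E80XX → F_EXX = 80 ksi.
t_e = 0.707 × 0.5 = 0.3535 in; A_we = 0.3535 × 25 = 8.838 in².
Directional factor: 1.0 + 0.5 sin^1.5(90°) = 1.5.
F_nw = 0.6 × 80 × 1.5 = 72 ksi.
φR_n = 0.75 × 72 × 8.838 = 477.2 kips.

φR_n ≈ 477 kips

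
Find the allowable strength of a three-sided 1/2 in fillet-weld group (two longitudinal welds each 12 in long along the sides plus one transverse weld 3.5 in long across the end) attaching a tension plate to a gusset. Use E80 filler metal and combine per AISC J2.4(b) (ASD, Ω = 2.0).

E80XX → F_EXX = 80 ksi.
t_e = 0.707 × 0.5 = 0.3535 in.
R_nwl = 0.6 × 80 × 0.3535 × 24 = 407.2 kips (longitudinal, 2 welds).
R_nwt = 0.6 × 80 × 0.3535 × 3.5 = 59.39 kips (transverse, base value).
(i) R_nwl + R_nwt = 466.6 kips; (ii) 0.85 R_nwl + 1.5 R_nwt = 435.2 kips.
R_n = max = 466.6 kips [governs: (i)]; R_n/Ω = 233.3 kips.

R_n/Ω ≈ 233 kips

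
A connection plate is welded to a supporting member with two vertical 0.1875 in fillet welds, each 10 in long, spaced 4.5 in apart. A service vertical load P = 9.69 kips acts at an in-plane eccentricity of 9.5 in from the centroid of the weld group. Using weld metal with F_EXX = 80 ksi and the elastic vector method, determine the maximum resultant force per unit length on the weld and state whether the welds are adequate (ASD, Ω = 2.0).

f_max ≈ 2.13 kip/in; adequate

Total weld length L_w = 20 in. Treat welds as unit-width lines.
Polar moment about centroid: J = 2[d³/12 + d(b/2)²] = 2[10³/12 + 10×2.25²] = 267.9 in³.
Direct shear f_v = P/L_w = 9.69 / 20 = 0.4845 kip/in (vertical).
Torsion M = P·e = 9.69 × 9.5 = 92.055 kip·in.
Critical point at (x, y) = (2.25, 5) from centroid. f_tx = M·y/J = 1.718 kip/in; f_ty = M·x/J = 0.7731 kip/in.
Resultant f_max = √[f_tx² + (f_v + f_ty)²] = √[1.718² + (0.4845 + 0.7731)²] = 2.129 kip/in.
Capacity per unit length: r_n/Ω = (1/2.0) × 0.6 × 80 × (0.707 × 0.1875) = 3.181 kip/in.
2.129 ≤ 3.181 → adequate.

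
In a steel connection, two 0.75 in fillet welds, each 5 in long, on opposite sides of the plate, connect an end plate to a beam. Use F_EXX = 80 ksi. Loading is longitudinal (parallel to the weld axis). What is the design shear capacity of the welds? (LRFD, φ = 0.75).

φR_n ≈ 191 kips

Effective throat t_e = 0.707 × 0.75 = 0.5302 in.
Total length L = 10 in; A_we = 0.5302 × 10 = 5.303 in².
F_nw = 0.6 F_EXX = 0.6 × 80 = 48 ksi.
φR_n = 0.75 × 48 × 5.303 = 190.9 kips.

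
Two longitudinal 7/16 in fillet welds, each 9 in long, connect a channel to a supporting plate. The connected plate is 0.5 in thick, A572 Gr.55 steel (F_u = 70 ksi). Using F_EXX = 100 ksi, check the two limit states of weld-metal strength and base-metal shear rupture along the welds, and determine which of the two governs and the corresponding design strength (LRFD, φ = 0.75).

φR_n ≈ 251 kips (weld metal governs)

t_e = 0.707 × 0.4375 = 0.3093 in; L = 18 in.
Weld metal: φR_n = 0.75 × 0.6 × 100 × 0.3093 × 18 = 250.5 kips.
Base metal (shear rupture): φR_n = 0.75 × 0.6 × 70 × 0.5 × 18 = 283.5 kips.
Governing: weld metal.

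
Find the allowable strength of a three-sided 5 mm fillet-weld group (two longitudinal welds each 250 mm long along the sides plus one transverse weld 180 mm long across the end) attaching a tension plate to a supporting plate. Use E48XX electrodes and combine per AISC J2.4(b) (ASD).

R_n/Ω ≈ 354 kN

E48XX → F_EXX = 480 MPa.
t_e = 0.707 × 5 = 3.535 mm.
R_nwl = 0.6 × 480 × 3.535 × 500 × 10⁻³ = 509 kN (longitudinal, 2 welds).
R_nwt = 0.6 × 480 × 3.535 × 180 × 10⁻³ = 183.3 kN (transverse, base value).
(i) R_nwl + R_nwt = 692.3 kN; (ii) 0.85 R_nwl + 1.5 R_nwt = 707.6 kN.
R_n = max = 707.6 kN [governs: (ii)]; R_n/Ω = 353.8 kN.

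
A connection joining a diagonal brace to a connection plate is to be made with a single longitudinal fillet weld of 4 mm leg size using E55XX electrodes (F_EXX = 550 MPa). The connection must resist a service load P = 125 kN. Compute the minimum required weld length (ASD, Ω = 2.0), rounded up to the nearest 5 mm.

Throat t_e = 0.707 × 4 = 2.828 mm.
r_n/Ω = (0.6 × 550 × 2.828) / 2.0 = 466.6 N/mm = 0.4666 kN/mm.
L_req = P / (r_n/Ω) = 125 / 0.4666 = 267.9 mm total.
Round up → use L = 270 mm.

L = 270 mm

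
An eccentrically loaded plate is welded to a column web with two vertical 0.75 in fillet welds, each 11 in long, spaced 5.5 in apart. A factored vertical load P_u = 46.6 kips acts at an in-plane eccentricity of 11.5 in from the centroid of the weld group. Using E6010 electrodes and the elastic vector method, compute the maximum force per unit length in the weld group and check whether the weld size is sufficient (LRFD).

f_max ≈ 9.62 kip/in; adequate

E60XX → F_EXX = 60 ksi.
Total weld length L_w = 22 in. Treat welds as unit-width lines.
Polar moment about centroid: J = 2[d³/12 + d(b/2)²] = 2[11³/12 + 11×2.75²] = 388.2 in³.
Direct shear f_v = P/L_w = 46.6 / 22 = 2.118 kip/in (vertical).
Torsion M = P·e = 46.6 × 11.5 = 535.9 kip·in.
Critical point at (x, y) = (2.75, 5.5) from centroid. f_tx = M·y/J = 7.592 kip/in; f_ty = M·x/J = 3.796 kip/in.
Resultant f_max = √[f_tx² + (f_v + f_ty)²] = √[7.592² + (2.118 + 3.796)²] = 9.624 kip/in.
Capacity per unit length: φr_n = 0.75 × 0.6 × 60 × (0.707 × 0.75) = 14.32 kip/in.
9.624 ≤ 14.32 → adequate.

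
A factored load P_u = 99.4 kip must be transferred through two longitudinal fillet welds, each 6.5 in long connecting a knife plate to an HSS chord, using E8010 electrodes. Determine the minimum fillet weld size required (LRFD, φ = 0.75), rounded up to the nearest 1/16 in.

w = 5/16 in

E80XX → F_EXX = 80 ksi.
Total weld length L = 13 in.
Required throat t_e = P_u / (φ × 0.6 F_EXX × L) = 99.4 / (0.75 × 0.6 × 80 × 13) = 0.2124 in.
Required leg w = t_e / 0.707 = 0.3004 in → use 5/16 in.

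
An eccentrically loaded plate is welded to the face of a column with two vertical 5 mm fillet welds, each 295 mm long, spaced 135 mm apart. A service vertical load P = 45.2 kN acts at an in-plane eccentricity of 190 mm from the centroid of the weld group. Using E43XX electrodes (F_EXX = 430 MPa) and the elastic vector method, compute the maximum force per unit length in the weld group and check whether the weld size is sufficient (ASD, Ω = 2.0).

Total weld length L_w = 590 mm. Treat welds as unit-width lines.
Polar moment about centroid: J = 2[d³/12 + d(b/2)²] = 2[295³/12 + 295×67.5²] = 6967000 mm³.
Direct shear f_v = P/L_w = 45.2×10³ / 590 = 76.61 N/mm (vertical).
Torsion M = P·e = 45.2×10³ × 190 = 8588000 N·mm.
Critical point at (x, y) = (67.5, 147.5) from centroid. f_tx = M·y/J = 181.8 N/mm; f_ty = M·x/J = 83.21 N/mm.
Resultant f_max = √[f_tx² + (f_v + f_ty)²] = √[181.8² + (76.61 + 83.21)²] = 242.1 N/mm.
Capacity per unit length: r_n/Ω = (1/2.0) × 0.6 × 430 × (0.707 × 5) = 456 N/mm.
242.1 ≤ 456 → adequate.

f_max ≈ 242 N/mm; adequate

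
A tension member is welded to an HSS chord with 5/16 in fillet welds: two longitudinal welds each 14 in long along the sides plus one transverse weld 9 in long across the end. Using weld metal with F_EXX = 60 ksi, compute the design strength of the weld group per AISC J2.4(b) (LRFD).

t_e = 0.707 × 0.3125 = 0.2209 in.
R_nwl = 0.6 × 60 × 0.2209 × 28 = 222.7 kips (longitudinal, 2 welds).
R_nwt = 0.6 × 60 × 0.2209 × 9 = 71.58 kips (transverse, base value).
(i) R_nwl + R_nwt = 294.3 kips; (ii) 0.85 R_nwl + 1.5 R_nwt = 296.7 kips.
R_n = max = 296.7 kips [governs: (ii)]; φR_n = 222.5 kips.

φR_n ≈ 223 kips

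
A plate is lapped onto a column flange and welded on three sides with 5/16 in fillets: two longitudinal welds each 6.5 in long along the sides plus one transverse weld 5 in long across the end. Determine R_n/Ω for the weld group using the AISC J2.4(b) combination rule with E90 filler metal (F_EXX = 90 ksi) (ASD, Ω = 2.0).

t_e = 0.707 × 0.3125 = 0.2209 in.
R_nwl = 0.6 × 90 × 0.2209 × 13 = 155.1 kips (longitudinal, 2 welds).
R_nwt = 0.6 × 90 × 0.2209 × 5 = 59.65 kips (transverse, base value).
(i) R_nwl + R_nwt = 214.8 kips; (ii) 0.85 R_nwl + 1.5 R_nwt = 221.3 kips.
R_n = max = 221.3 kips [governs: (ii)]; R_n/Ω = 110.7 kips.

R_n/Ω ≈ 111 kips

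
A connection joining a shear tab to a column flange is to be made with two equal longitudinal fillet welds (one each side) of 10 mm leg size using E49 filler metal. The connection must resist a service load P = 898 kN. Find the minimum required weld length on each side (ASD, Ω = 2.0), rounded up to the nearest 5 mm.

E49XX → F_EXX = 490 MPa.
Throat t_e = 0.707 × 10 = 7.07 mm.
r_n/Ω = (0.6 × 490 × 7.07) / 2.0 = 1039 N/mm = 1.039 kN/mm.
L_req = P / (r_n/Ω) = 898 / 1.039 = 864.1 mm total.
Per side: 864.1 / 2 = 432 mm.
Round up → use L = 435 mm on each side.

L = 435 mm on each side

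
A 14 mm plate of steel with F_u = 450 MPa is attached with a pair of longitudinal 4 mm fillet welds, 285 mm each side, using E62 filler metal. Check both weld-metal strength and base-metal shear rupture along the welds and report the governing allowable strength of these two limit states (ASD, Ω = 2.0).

E62XX → F_EXX = 620 MPa.
t_e = 0.707 × 4 = 2.828 mm; L = 570 mm.
Weld metal: R_n/Ω = (1/2.0) × 0.6 × 620 × 2.828 × 570 × 10⁻³ = 299.8 kN.
Base metal (shear rupture): R_n/Ω = (1/2.0) × 0.6 × 450 × 14 × 570 × 10⁻³ = 1077 kN.
Governing: weld metal.

R_n/Ω ≈ 300 kN (weld metal governs)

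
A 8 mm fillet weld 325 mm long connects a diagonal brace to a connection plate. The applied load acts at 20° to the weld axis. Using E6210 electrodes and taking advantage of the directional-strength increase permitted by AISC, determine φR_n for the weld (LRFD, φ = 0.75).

φR_n ≈ 564 kN

E62XX → F_EXX = 620 MPa.
t_e = 0.707 × 8 = 5.656 mm; A_we = 5.656 × 325 = 1838 mm².
Directional factor: 1.0 + 0.5 sin^1.5(20°) = 1.1.
F_nw = 0.6 × 620 × 1.1 = 409.2 MPa.
φR_n = 0.75 × 409.2 × 1838 × 10⁻³ = 564.1 kN.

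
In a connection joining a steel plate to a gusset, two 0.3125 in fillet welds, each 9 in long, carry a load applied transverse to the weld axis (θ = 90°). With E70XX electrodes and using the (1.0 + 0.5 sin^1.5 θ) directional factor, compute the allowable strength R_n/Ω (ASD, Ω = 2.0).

R_n/Ω ≈ 125 kips

E70XX → F_EXX = 70 ksi.
t_e = 0.707 × 0.3125 = 0.2209 in; A_we = 0.2209 × 18 = 3.977 in².
Directional factor: 1.0 + 0.5 sin^1.5(90°) = 1.5.
F_nw = 0.6 × 70 × 1.5 = 63 ksi.
R_n/Ω = (63 × 3.977) / 2.0 = 125.3 kips.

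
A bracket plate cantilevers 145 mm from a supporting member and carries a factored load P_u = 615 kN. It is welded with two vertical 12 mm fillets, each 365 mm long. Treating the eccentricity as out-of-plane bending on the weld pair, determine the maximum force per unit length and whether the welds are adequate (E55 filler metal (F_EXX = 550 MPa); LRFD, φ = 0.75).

f_max ≈ 2180 N/mm; NOT adequate

L_w = 2 × 365 = 730 mm; section modulus (unit throat) S = 2 × L²/6 = 44410 mm².
Direct shear f_v = P/L_w = 615×10³/730 = 842.5 N/mm.
Moment M = P × e = 615×10³ × 145 = 89175000 N·mm; bending f_b = M/S = 2008 N/mm.
f_max = √(f_v² + f_b²) = √(842.5² + 2008²) = 2178 N/mm.
φr_n = 0.75 × 0.6 × 550 × (0.707 × 12) = 2100 N/mm → NOT adequate.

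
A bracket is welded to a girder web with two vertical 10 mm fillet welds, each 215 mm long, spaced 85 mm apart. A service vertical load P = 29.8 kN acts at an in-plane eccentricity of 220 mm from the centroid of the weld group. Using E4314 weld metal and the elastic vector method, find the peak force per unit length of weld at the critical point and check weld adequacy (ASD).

E43XX → F_EXX = 430 MPa.
Total weld length L_w = 430 mm. Treat welds as unit-width lines.
Polar moment about centroid: J = 2[d³/12 + d(b/2)²] = 2[215³/12 + 215×42.5²] = 2433000 mm³.
Direct shear f_v = P/L_w = 29.8×10³ / 430 = 69.3 N/mm (vertical).
Torsion M = P·e = 29.8×10³ × 220 = 6556000 N·mm.
Critical point at (x, y) = (42.5, 107.5) from centroid. f_tx = M·y/J = 289.7 N/mm; f_ty = M·x/J = 114.5 N/mm.
Resultant f_max = √[f_tx² + (f_v + f_ty)²] = √[289.7² + (69.3 + 114.5)²] = 343.1 N/mm.
Capacity per unit length: r_n/Ω = (1/2.0) × 0.6 × 430 × (0.707 × 10) = 912 N/mm.
343.1 ≤ 912 → adequate.

f_max ≈ 343 N/mm; adequate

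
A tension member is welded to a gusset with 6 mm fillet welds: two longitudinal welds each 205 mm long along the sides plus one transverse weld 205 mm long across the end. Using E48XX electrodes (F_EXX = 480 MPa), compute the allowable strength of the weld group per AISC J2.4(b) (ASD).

t_e = 0.707 × 6 = 4.242 mm.
R_nwl = 0.6 × 480 × 4.242 × 410 × 10⁻³ = 500.9 kN (longitudinal, 2 welds).
R_nwt = 0.6 × 480 × 4.242 × 205 × 10⁻³ = 250.4 kN (transverse, base value).
(i) R_nwl + R_nwt = 751.3 kN; (ii) 0.85 R_nwl + 1.5 R_nwt = 801.4 kN.
R_n = max = 801.4 kN [governs: (ii)]; R_n/Ω = 400.7 kN.

R_n/Ω ≈ 401 kN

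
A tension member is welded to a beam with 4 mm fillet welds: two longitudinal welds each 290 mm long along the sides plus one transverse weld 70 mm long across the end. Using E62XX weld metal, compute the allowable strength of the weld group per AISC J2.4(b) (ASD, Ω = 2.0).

R_n/Ω ≈ 342 kN

E62XX → F_EXX = 620 MPa.
t_e = 0.707 × 4 = 2.828 mm.
R_nwl = 0.6 × 620 × 2.828 × 580 × 10⁻³ = 610.2 kN (longitudinal, 2 welds).
R_nwt = 0.6 × 620 × 2.828 × 70 × 10⁻³ = 73.64 kN (transverse, base value).
(i) R_nwl + R_nwt = 683.8 kN; (ii) 0.85 R_nwl + 1.5 R_nwt = 629.1 kN.
R_n = max = 683.8 kN [governs: (i)]; R_n/Ω = 341.9 kN.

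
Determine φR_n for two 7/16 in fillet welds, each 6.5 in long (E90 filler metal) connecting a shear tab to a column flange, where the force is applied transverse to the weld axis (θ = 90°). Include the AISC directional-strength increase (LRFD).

φR_n ≈ 244 kips

E90XX → F_EXX = 90 ksi.
t_e = 0.707 × 0.4375 = 0.3093 in; A_we = 0.3093 × 13 = 4.021 in².
Directional factor: 1.0 + 0.5 sin^1.5(90°) = 1.5.
F_nw = 0.6 × 90 × 1.5 = 81 ksi.
φR_n = 0.75 × 81 × 4.021 = 244.3 kips.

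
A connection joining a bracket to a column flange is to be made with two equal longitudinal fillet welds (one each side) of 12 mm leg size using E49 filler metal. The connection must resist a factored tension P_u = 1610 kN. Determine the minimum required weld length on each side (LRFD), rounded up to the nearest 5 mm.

E49XX → F_EXX = 490 MPa.
Throat t_e = 0.707 × 12 = 8.484 mm.
φr_n = 0.75 × 0.6 × 490 × 8.484 × 10⁻³ = 1.871 kN/mm.
L_req = P_u / φr_n = 1610 / 1.871 = 860.6 mm total.
Per side: 860.6 / 2 = 430.3 mm.
Round up → use L = 435 mm on each side.

L = 435 mm on each side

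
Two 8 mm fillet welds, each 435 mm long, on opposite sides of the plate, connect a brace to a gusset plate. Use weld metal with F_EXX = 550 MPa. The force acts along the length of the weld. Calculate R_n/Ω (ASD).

R_n/Ω ≈ 812 kN

Effective throat t_e = 0.707 × 8 = 5.656 mm.
Total length L = 870 mm; A_we = 5.656 × 870 = 4921 mm².
F_nw = 0.6 F_EXX = 0.6 × 550 = 330 MPa.
R_n = 330 × 4921 × 10⁻³ = 1624 kN; R_n/Ω = 1624/2.0 = 811.9 kN.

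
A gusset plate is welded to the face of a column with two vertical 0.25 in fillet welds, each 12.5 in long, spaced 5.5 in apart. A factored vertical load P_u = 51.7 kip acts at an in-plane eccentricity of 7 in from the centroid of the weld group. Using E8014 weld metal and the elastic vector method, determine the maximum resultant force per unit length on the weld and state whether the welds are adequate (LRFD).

f_max ≈ 5.94 kip/in; adequate

E80XX → F_EXX = 80 ksi.
Total weld length L_w = 25 in. Treat welds as unit-width lines.
Polar moment about centroid: J = 2[d³/12 + d(b/2)²] = 2[12.5³/12 + 12.5×2.75²] = 514.6 in³.
Direct shear f_v = P/L_w = 51.7 / 25 = 2.068 kip/in (vertical).
Torsion M = P·e = 51.7 × 7 = 361.9 kip·in.
Critical point at (x, y) = (2.75, 6.25) from centroid. f_tx = M·y/J = 4.396 kip/in; f_ty = M·x/J = 1.934 kip/in.
Resultant f_max = √[f_tx² + (f_v + f_ty)²] = √[4.396² + (2.068 + 1.934)²] = 5.945 kip/in.
Capacity per unit length: φr_n = 0.75 × 0.6 × 80 × (0.707 × 0.25) = 6.363 kip/in.
5.945 ≤ 6.363 → adequate.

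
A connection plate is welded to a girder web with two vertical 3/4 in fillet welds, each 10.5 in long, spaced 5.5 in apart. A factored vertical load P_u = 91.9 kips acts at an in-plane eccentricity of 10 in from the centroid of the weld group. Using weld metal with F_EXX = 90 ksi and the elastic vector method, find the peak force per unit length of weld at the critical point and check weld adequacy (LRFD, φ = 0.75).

f_max ≈ 17.9 kip/in; adequate

Total weld length L_w = 21 in. Treat welds as unit-width lines.
Polar moment about centroid: J = 2[d³/12 + d(b/2)²] = 2[10.5³/12 + 10.5×2.75²] = 351.8 in³.
Direct shear f_v = P/L_w = 91.9 / 21 = 4.376 kip/in (vertical).
Torsion M = P·e = 91.9 × 10 = 919 kip·in.
Critical point at (x, y) = (2.75, 5.25) from centroid. f_tx = M·y/J = 13.72 kip/in; f_ty = M·x/J = 7.185 kip/in.
Resultant f_max = √[f_tx² + (f_v + f_ty)²] = √[13.72² + (4.376 + 7.185)²] = 17.94 kip/in.
Capacity per unit length: φr_n = 0.75 × 0.6 × 90 × (0.707 × 0.75) = 21.48 kip/in.
17.94 ≤ 21.48 → adequate.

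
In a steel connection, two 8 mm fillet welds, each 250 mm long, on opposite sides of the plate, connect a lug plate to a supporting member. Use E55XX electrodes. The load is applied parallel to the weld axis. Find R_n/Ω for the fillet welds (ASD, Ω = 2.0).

E55XX → F_EXX = 550 MPa.
Effective throat t_e = 0.707 × 8 = 5.656 mm.
Total length L = 500 mm; A_we = 5.656 × 500 = 2828 mm².
F_nw = 0.6 F_EXX = 0.6 × 550 = 330 MPa.
R_n = 330 × 2828 × 10⁻³ = 933.2 kN; R_n/Ω = 933.2/2.0 = 466.6 kN.

R_n/Ω ≈ 467 kN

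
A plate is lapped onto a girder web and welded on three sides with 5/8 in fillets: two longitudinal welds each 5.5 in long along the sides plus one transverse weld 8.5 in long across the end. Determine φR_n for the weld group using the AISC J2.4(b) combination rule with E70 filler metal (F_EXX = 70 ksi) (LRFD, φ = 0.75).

t_e = 0.707 × 0.625 = 0.4419 in.
R_nwl = 0.6 × 70 × 0.4419 × 11 = 204.1 kip (longitudinal, 2 welds).
R_nwt = 0.6 × 70 × 0.4419 × 8.5 = 157.7 kip (transverse, base value).
(i) R_nwl + R_nwt = 361.9 kip; (ii) 0.85 R_nwl + 1.5 R_nwt = 410.1 kip.
R_n = max = 410.1 kip [governs: (ii)]; φR_n = 307.6 kip.

φR_n ≈ 308 kip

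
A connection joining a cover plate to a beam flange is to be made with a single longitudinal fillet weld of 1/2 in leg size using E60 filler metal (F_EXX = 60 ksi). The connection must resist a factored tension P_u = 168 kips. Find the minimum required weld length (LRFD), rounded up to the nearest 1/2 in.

L = 18 in

Throat t_e = 0.707 × 0.5 = 0.3535 in.
φr_n = 0.75 × 0.6 × 60 × 0.3535 = 9.544 kips/in.
L_req = P_u / φr_n = 168 / 9.544 = 17.6 in total.
Round up → use L = 18 in.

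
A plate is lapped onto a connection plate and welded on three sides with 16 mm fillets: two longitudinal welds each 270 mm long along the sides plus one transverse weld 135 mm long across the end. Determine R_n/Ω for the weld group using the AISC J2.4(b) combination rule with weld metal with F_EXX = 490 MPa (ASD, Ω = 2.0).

t_e = 0.707 × 16 = 11.31 mm.
R_nwl = 0.6 × 490 × 11.31 × 540 × 10⁻³ = 1796 kN (longitudinal, 2 welds).
R_nwt = 0.6 × 490 × 11.31 × 135 × 10⁻³ = 449 kN (transverse, base value).
(i) R_nwl + R_nwt = 2245 kN; (ii) 0.85 R_nwl + 1.5 R_nwt = 2200 kN.
R_n = max = 2245 kN [governs: (i)]; R_n/Ω = 1122 kN.

R_n/Ω ≈ 1120 kN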